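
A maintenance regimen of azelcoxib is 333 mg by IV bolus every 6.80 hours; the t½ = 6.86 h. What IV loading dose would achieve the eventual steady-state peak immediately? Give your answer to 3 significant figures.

670 mg

k = ln 2 / 6.86 = 0.1010 h⁻¹
Accumulation ratio R = 1 / (1 − e^(−kτ)) = 1 / (1 − e^(−0.1010×6.80)) = 1 / (1 − 0.5030) = 2.012
Loading dose = maintenance dose × R = 333 × 2.012 ≈ 670 mg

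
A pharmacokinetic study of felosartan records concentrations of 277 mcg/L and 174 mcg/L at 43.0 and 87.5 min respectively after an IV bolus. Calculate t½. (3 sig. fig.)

k = ln(C₁/C₂) / (t₂ − t₁) = ln(277/174) / (87.5 − 43.0)
  = 0.4650 / 44.50 = 0.01045 min⁻¹
t½ = ln 2 / k = ln 2 / 0.01045 ≈ 66.3 minutes

66.3 minutes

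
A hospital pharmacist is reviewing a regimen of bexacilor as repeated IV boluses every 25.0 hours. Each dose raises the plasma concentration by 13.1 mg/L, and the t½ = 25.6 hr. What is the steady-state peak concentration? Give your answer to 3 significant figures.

26.6 mg/L

k = ln 2 / 25.6 = 0.02708 hr⁻¹
Fraction remaining after one interval: e^(−kτ) = e^(−0.02708 × 25.0) = 0.5082
R = 1 / (1 − 0.5082) = 2.033
Css,max = 13.1 × 2.033 ≈ 26.6 mg/L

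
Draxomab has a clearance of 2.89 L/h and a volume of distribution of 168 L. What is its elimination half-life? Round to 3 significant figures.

k = CL / V = 2.89 / 168 = 0.01720 h⁻¹
t½ = ln 2 / k = ln 2 / 0.01720 ≈ 40.3 hours

40.3 hours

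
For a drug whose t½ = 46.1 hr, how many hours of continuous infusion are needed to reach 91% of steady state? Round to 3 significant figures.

k = ln 2 / 46.1 = 0.01504 hr⁻¹
f = 1 − e^(−kt)  ⇒  t = −ln(1 − f) / k
t = −ln(1 − 0.91) / 0.01504 = 2.408 / 0.01504 ≈ 160 hours

160 hours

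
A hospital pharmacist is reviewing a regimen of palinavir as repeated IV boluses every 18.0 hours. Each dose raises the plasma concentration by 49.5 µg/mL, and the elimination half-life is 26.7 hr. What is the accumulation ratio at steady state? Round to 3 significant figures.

k = ln 2 / 26.7 = 0.02596 hr⁻¹
Fraction remaining after one interval: e^(−kτ) = e^(−0.02596 × 18.0) = 0.6267
R = 1 / (1 − 0.6267) = 1 / 0.3733 ≈ 2.68

2.68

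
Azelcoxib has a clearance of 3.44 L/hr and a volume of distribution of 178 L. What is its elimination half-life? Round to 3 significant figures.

k = CL / V = 3.44 / 178 = 0.01933 hr⁻¹
t½ = ln 2 / k = ln 2 / 0.01933 ≈ 35.9 hours

35.9 hours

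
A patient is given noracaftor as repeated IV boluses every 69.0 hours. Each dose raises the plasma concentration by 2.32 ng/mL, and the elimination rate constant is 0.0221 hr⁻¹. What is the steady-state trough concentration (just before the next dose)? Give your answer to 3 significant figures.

Fraction remaining after one interval: e^(−kτ) = e^(−0.02210 × 69.0) = 0.2176
R = 1 / (1 − 0.2176) = 1.278
Css,max = 2.32 × 1.278 = 2.965 ng/mL
Css,min = Css,max × e^(−kτ) = 2.965 × 0.2176 ≈ 0.645 ng/mL

0.645 ng/mL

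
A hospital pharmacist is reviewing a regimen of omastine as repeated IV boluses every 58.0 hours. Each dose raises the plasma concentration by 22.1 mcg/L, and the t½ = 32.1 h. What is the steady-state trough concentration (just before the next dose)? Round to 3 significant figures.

8.84 mcg/L

k = ln 2 / 32.1 = 0.02159 h⁻¹
Fraction remaining after one interval: e^(−kτ) = e^(−0.02159 × 58.0) = 0.2858
R = 1 / (1 − 0.2858) = 1.400
Css,max = 22.1 × 1.400 = 30.94 mcg/L
Css,min = Css,max × e^(−kτ) = 30.94 × 0.2858 ≈ 8.84 mcg/L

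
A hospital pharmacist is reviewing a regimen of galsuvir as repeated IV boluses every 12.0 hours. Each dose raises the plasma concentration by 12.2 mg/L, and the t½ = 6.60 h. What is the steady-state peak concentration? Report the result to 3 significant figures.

k = ln 2 / 6.60 = 0.1050 h⁻¹
Fraction remaining after one interval: e^(−kτ) = e^(−0.1050 × 12.0) = 0.2836
R = 1 / (1 − 0.2836) = 1.396
Css,max = 12.2 × 1.396 ≈ 17.0 mg/L

17.0 mg/L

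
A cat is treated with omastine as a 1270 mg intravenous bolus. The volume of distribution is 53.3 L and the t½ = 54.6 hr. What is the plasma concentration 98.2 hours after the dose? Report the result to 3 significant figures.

6.85 µg/mL

C₀ = dose / V = 1270 / 53.3 = 23.83 µg/mL
k = ln 2 / 54.6 = 0.01270 hr⁻¹
C(t) = C₀ e^(−kt) = 23.83 × e^(−0.01270 × 98.2) = 23.83 × e^(−1.247) = 23.83 × 0.2875 ≈ 6.85 µg/mL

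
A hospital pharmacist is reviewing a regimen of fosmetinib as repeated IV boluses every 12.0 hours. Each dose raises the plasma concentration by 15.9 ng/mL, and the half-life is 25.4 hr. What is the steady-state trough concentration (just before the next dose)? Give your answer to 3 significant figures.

41.0 ng/mL

k = ln 2 / 25.4 = 0.02729 hr⁻¹
Fraction remaining after one interval: e^(−kτ) = e^(−0.02729 × 12.0) = 0.7207
R = 1 / (1 − 0.7207) = 3.581
Css,max = 15.9 × 3.581 = 56.94 ng/mL
Css,min = Css,max × e^(−kτ) = 56.94 × 0.7207 ≈ 41.0 ng/mL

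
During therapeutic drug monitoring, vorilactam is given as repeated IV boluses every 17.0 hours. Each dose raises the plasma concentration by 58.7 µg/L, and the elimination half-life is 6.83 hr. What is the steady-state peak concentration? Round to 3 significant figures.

71.4 µg/L

k = ln 2 / 6.83 = 0.1015 hr⁻¹
Fraction remaining after one interval: e^(−kτ) = e^(−0.1015 × 17.0) = 0.1781
R = 1 / (1 − 0.1781) = 1.217
Css,max = 58.7 × 1.217 ≈ 71.4 µg/L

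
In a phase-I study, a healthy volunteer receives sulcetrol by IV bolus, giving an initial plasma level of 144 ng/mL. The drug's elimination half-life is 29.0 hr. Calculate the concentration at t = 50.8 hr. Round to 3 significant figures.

42.8 ng/mL

k = ln 2 / 29.0 = 0.02390 hr⁻¹
C(t) = C₀ e^(−kt) = 144 × e^(−0.02390 × 50.8) = 144 × e^(−1.214) = 144 × 0.2969 ≈ 42.8 ng/mL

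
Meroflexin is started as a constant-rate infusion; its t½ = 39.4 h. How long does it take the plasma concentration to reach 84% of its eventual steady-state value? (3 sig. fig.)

k = ln 2 / 39.4 = 0.01759 h⁻¹
f = 1 − e^(−kt)  ⇒  t = −ln(1 − f) / k
t = −ln(1 − 0.84) / 0.01759 = 1.833 / 0.01759 ≈ 104 hours

104 hours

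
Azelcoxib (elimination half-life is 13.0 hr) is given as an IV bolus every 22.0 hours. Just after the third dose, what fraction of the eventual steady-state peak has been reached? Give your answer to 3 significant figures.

k = ln 2 / 13.0 = 0.05332 hr⁻¹
f_n = 1 − e^(−nkτ) = 1 − e^(−3 × 0.05332 × 22.0) = 1 − e^(−3.519) = 1 − 0.02963 ≈ 0.970

0.970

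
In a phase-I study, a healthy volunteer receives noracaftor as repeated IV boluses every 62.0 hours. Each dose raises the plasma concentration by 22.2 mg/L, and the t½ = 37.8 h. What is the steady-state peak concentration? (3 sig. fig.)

k = ln 2 / 37.8 = 0.01834 h⁻¹
Fraction remaining after one interval: e^(−kτ) = e^(−0.01834 × 62.0) = 0.3208
R = 1 / (1 − 0.3208) = 1.472
Css,max = 22.2 × 1.472 ≈ 32.7 mg/L

32.7 mg/L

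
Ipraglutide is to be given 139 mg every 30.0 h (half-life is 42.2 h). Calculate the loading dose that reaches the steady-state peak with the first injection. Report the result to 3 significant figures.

357 mg

k = ln 2 / 42.2 = 0.01643 h⁻¹
Accumulation ratio R = 1 / (1 − e^(−kτ)) = 1 / (1 − e^(−0.01643×30.0)) = 1 / (1 − 0.6109) = 2.570
Loading dose = maintenance dose × R = 139 × 2.570 ≈ 357 mg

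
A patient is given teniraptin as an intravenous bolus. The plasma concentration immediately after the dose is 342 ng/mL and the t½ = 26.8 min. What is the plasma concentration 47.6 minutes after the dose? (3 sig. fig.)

k = ln 2 / 26.8 = 0.02586 min⁻¹
C(t) = C₀ e^(−kt) = 342 × e^(−0.02586 × 47.6) = 342 × e^(−1.231) = 342 × 0.2920 ≈ 99.9 ng/mL

99.9 ng/mL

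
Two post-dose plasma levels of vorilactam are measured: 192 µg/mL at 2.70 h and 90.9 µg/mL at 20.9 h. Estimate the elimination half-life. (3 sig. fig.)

k = ln(C₁/C₂) / (t₂ − t₁) = ln(192/90.9) / (20.9 − 2.70)
  = 0.7477 / 18.20 = 0.04108 h⁻¹
t½ = ln 2 / k = ln 2 / 0.04108 ≈ 16.9 hours

16.9 hours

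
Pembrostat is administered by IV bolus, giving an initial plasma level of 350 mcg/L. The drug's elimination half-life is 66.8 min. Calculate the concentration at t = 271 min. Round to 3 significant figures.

k = ln 2 / 66.8 = 0.01038 min⁻¹
C(t) = C₀ e^(−kt) = 350 × e^(−0.01038 × 271) = 350 × e^(−2.812) = 350 × 0.06008 ≈ 21.0 mcg/L

21.0 mcg/L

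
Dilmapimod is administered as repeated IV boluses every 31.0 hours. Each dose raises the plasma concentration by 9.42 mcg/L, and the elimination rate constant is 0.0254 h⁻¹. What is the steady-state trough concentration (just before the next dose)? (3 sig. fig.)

Fraction remaining after one interval: e^(−kτ) = e^(−0.02540 × 31.0) = 0.4550
R = 1 / (1 − 0.4550) = 1.835
Css,max = 9.42 × 1.835 = 17.29 mcg/L
Css,min = Css,max × e^(−kτ) = 17.29 × 0.4550 ≈ 7.87 mcg/L

7.87 mcg/L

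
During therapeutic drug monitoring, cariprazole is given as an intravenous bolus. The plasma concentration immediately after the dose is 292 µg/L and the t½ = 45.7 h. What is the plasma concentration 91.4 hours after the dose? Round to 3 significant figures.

k = ln 2 / 45.7 = 0.01517 h⁻¹
91.4 h is 2.000 half-lives, so C = 292 × (1/2)^2.000 = 292 × 0.2500 ≈ 73.0 µg/L

73.0 µg/L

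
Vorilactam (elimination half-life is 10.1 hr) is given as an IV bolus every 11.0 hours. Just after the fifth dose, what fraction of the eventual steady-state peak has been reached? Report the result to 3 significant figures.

0.977

k = ln 2 / 10.1 = 0.06863 hr⁻¹
f_n = 1 − e^(−nkτ) = 1 − e^(−5 × 0.06863 × 11.0) = 1 − e^(−3.775) = 1 − 0.02295 ≈ 0.977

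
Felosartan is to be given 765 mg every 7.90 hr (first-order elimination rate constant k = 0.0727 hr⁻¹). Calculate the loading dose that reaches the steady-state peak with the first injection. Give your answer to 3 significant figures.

Accumulation ratio R = 1 / (1 − e^(−kτ)) = 1 / (1 − e^(−0.07270×7.90)) = 1 / (1 − 0.5631) = 2.289
Loading dose = maintenance dose × R = 765 × 2.289 ≈ 1750 mg

1750 mg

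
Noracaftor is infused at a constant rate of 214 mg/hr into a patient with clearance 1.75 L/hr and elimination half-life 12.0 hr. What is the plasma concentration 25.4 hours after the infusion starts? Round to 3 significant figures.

Css = rate / CL = 214 / 1.75 = 122.3 mg/L
k = ln 2 / 12.0 = 0.05776 hr⁻¹
C(t) = Css (1 − e^(−kt)) = 122.3 × (1 − e^(−1.467)) = 122.3 × 0.7694 ≈ 94.1 mg/L

94.1 mg/L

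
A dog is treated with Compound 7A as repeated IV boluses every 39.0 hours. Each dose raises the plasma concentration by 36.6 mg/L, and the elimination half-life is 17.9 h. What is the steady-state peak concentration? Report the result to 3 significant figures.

47.0 mg/L

k = ln 2 / 17.9 = 0.03872 h⁻¹
Fraction remaining after one interval: e^(−kτ) = e^(−0.03872 × 39.0) = 0.2209
R = 1 / (1 − 0.2209) = 1.283
Css,max = 36.6 × 1.283 ≈ 47.0 mg/L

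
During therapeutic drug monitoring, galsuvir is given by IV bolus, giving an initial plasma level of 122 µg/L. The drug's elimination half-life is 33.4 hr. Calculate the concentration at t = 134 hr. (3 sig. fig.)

k = ln 2 / 33.4 = 0.02075 hr⁻¹
C(t) = C₀ e^(−kt) = 122 × e^(−0.02075 × 134) = 122 × e^(−2.781) = 122 × 0.06198 ≈ 7.56 µg/L

7.56 µg/L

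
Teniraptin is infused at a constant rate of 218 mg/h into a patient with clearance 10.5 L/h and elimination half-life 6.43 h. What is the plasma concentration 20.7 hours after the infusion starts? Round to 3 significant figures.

18.5 mg/L

Css = rate / CL = 218 / 10.5 = 20.76 mg/L
k = ln 2 / 6.43 = 0.1078 h⁻¹
C(t) = Css (1 − e^(−kt)) = 20.76 × (1 − e^(−2.231)) = 20.76 × 0.8926 ≈ 18.5 mg/L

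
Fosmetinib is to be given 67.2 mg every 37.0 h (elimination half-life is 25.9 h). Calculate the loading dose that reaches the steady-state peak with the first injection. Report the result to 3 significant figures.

107 mg

k = ln 2 / 25.9 = 0.02676 h⁻¹
Accumulation ratio R = 1 / (1 − e^(−kτ)) = 1 / (1 − e^(−0.02676×37.0)) = 1 / (1 − 0.3715) = 1.591
Loading dose = maintenance dose × R = 67.2 × 1.591 ≈ 107 mg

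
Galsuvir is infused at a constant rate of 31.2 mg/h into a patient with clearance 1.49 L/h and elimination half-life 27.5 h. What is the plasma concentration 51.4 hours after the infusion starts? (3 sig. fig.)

15.2 mg/L

Css = rate / CL = 31.2 / 1.49 = 20.94 mg/L
k = ln 2 / 27.5 = 0.02521 h⁻¹
C(t) = Css (1 − e^(−kt)) = 20.94 × (1 − e^(−1.296)) = 20.94 × 0.7263 ≈ 15.2 mg/L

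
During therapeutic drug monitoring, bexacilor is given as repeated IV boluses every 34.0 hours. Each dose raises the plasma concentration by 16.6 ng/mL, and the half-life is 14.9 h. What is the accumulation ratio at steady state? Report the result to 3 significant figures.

k = ln 2 / 14.9 = 0.04652 h⁻¹
Fraction remaining after one interval: e^(−kτ) = e^(−0.04652 × 34.0) = 0.2056
R = 1 / (1 − 0.2056) = 1 / 0.7944 ≈ 1.26

1.26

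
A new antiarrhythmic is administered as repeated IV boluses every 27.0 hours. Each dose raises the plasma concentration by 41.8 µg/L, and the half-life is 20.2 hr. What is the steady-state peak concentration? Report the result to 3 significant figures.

69.2 µg/L

k = ln 2 / 20.2 = 0.03431 hr⁻¹
Fraction remaining after one interval: e^(−kτ) = e^(−0.03431 × 27.0) = 0.3959
R = 1 / (1 − 0.3959) = 1.655
Css,max = 41.8 × 1.655 ≈ 69.2 µg/L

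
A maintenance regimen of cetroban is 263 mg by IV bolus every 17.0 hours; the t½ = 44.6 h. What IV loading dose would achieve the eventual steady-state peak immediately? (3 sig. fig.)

k = ln 2 / 44.6 = 0.01554 h⁻¹
Accumulation ratio R = 1 / (1 − e^(−kτ)) = 1 / (1 − e^(−0.01554×17.0)) = 1 / (1 − 0.7678) = 4.307
Loading dose = maintenance dose × R = 263 × 4.307 ≈ 1130 mg

1130 mg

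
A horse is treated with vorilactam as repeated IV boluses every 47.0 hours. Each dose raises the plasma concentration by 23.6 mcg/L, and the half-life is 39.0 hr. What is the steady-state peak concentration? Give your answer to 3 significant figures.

k = ln 2 / 39.0 = 0.01777 hr⁻¹
Fraction remaining after one interval: e^(−kτ) = e^(−0.01777 × 47.0) = 0.4337
R = 1 / (1 − 0.4337) = 1.766
Css,max = 23.6 × 1.766 ≈ 41.7 mcg/L

41.7 mcg/L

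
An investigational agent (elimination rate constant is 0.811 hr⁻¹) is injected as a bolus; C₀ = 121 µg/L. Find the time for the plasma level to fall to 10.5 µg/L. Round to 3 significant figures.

C(t) = C₀ e^(−kt)  ⇒  t = ln(C₀/C) / k
t = ln(121/10.5) / 0.8110 = 2.444 / 0.8110 ≈ 3.01 hours

3.01 hours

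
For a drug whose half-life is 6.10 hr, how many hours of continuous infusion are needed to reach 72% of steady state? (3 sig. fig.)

11.2 hours

k = ln 2 / 6.10 = 0.1136 hr⁻¹
f = 1 − e^(−kt)  ⇒  t = −ln(1 − f) / k
t = −ln(1 − 0.72) / 0.1136 = 1.273 / 0.1136 ≈ 11.2 hours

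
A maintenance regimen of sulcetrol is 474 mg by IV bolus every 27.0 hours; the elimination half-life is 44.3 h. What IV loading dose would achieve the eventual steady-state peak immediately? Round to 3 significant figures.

k = ln 2 / 44.3 = 0.01565 h⁻¹
Accumulation ratio R = 1 / (1 − e^(−kτ)) = 1 / (1 − e^(−0.01565×27.0)) = 1 / (1 − 0.6554) = 2.902
Loading dose = maintenance dose × R = 474 × 2.902 ≈ 1380 mg

1380 mg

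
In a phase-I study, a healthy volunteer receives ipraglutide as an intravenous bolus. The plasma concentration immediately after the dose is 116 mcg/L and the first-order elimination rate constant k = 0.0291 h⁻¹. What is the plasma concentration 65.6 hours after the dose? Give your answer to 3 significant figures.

C(t) = C₀ e^(−kt) = 116 × e^(−0.02910 × 65.6) = 116 × e^(−1.909) = 116 × 0.1482 ≈ 17.2 mcg/L

17.2 mcg/L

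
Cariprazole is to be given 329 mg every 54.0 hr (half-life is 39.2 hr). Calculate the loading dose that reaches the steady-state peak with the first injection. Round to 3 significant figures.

535 mg

k = ln 2 / 39.2 = 0.01768 hr⁻¹
Accumulation ratio R = 1 / (1 − e^(−kτ)) = 1 / (1 − e^(−0.01768×54.0)) = 1 / (1 − 0.3849) = 1.626
Loading dose = maintenance dose × R = 329 × 1.626 ≈ 535 mg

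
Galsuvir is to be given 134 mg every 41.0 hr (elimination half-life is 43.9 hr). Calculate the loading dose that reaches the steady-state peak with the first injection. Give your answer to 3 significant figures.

281 mg

k = ln 2 / 43.9 = 0.01579 hr⁻¹
Accumulation ratio R = 1 / (1 − e^(−kτ)) = 1 / (1 − e^(−0.01579×41.0)) = 1 / (1 − 0.5234) = 2.098
Loading dose = maintenance dose × R = 134 × 2.098 ≈ 281 mg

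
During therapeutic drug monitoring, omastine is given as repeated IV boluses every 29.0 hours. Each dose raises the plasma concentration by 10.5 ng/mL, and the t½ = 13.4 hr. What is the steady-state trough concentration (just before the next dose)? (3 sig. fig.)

k = ln 2 / 13.4 = 0.05173 hr⁻¹
Fraction remaining after one interval: e^(−kτ) = e^(−0.05173 × 29.0) = 0.2231
R = 1 / (1 − 0.2231) = 1.287
Css,max = 10.5 × 1.287 = 13.52 ng/mL
Css,min = Css,max × e^(−kτ) = 13.52 × 0.2231 ≈ 3.02 ng/mL

3.02 ng/mL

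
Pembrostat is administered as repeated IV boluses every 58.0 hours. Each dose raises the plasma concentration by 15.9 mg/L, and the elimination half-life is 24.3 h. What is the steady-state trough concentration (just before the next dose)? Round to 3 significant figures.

k = ln 2 / 24.3 = 0.02852 h⁻¹
Fraction remaining after one interval: e^(−kτ) = e^(−0.02852 × 58.0) = 0.1912
R = 1 / (1 − 0.1912) = 1.236
Css,max = 15.9 × 1.236 = 19.66 mg/L
Css,min = Css,max × e^(−kτ) = 19.66 × 0.1912 ≈ 3.76 mg/L

3.76 mg/L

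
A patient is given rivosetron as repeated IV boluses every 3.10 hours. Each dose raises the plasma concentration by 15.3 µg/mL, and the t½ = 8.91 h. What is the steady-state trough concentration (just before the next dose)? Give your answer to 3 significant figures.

k = ln 2 / 8.91 = 0.07779 h⁻¹
Fraction remaining after one interval: e^(−kτ) = e^(−0.07779 × 3.10) = 0.7857
R = 1 / (1 − 0.7857) = 4.667
Css,max = 15.3 × 4.667 = 71.40 µg/mL
Css,min = Css,max × e^(−kτ) = 71.40 × 0.7857 ≈ 56.1 µg/mL

56.1 µg/mL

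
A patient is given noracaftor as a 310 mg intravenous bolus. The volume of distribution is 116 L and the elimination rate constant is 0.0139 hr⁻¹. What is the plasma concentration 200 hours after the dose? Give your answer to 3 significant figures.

0.166 mg/L

C₀ = dose / V = 310 / 116 = 2.672 mg/L
C(t) = C₀ e^(−kt) = 2.672 × e^(−0.01390 × 200) = 2.672 × e^(−2.780) = 2.672 × 0.06204 ≈ 0.166 mg/L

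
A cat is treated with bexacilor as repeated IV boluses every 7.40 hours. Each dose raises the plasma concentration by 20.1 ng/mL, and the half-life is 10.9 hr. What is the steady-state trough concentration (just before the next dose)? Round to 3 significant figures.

k = ln 2 / 10.9 = 0.06359 hr⁻¹
Fraction remaining after one interval: e^(−kτ) = e^(−0.06359 × 7.40) = 0.6246
R = 1 / (1 − 0.6246) = 2.664
Css,max = 20.1 × 2.664 = 53.55 ng/mL
Css,min = Css,max × e^(−kτ) = 53.55 × 0.6246 ≈ 33.4 ng/mL

33.4 ng/mL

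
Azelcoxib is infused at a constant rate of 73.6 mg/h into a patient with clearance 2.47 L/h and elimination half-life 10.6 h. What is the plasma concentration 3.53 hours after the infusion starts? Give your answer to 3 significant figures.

Css = rate / CL = 73.6 / 2.47 = 29.80 µg/mL
k = ln 2 / 10.6 = 0.06539 h⁻¹
C(t) = Css (1 − e^(−kt)) = 29.80 × (1 − e^(−0.2308)) = 29.80 × 0.2061 ≈ 6.14 µg/mL

6.14 µg/mL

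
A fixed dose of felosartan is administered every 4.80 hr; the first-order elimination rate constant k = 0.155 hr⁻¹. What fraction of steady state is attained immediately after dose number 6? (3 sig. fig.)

0.988

f_n = 1 − e^(−nkτ) = 1 − e^(−6 × 0.1550 × 4.80) = 1 − e^(−4.464) = 1 − 0.01152 ≈ 0.988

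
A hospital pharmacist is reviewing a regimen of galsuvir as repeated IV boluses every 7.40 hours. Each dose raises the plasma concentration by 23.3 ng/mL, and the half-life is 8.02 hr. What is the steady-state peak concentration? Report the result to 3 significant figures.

49.3 ng/mL

k = ln 2 / 8.02 = 0.08643 hr⁻¹
Fraction remaining after one interval: e^(−kτ) = e^(−0.08643 × 7.40) = 0.5275
R = 1 / (1 − 0.5275) = 2.117
Css,max = 23.3 × 2.117 ≈ 49.3 ng/mL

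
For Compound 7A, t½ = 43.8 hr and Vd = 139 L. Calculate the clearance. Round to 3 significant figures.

k = ln 2 / t½ = ln 2 / 43.8 = 0.01583 hr⁻¹
CL = k · V = 0.01583 × 139 ≈ 2.20 L/hr

2.20 L/hr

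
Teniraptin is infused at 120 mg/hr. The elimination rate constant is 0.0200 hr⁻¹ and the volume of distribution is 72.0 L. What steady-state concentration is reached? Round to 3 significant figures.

83.3 µg/mL

CL = k · V = 0.0200 × 72.0 = 1.440 L/hr
Css = rate / CL = 120 / 1.440 ≈ 83.3 µg/mL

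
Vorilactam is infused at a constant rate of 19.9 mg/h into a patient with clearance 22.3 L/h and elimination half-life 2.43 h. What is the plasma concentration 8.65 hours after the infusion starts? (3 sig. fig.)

Css = rate / CL = 19.9 / 22.3 = 0.8924 µg/mL
k = ln 2 / 2.43 = 0.2852 h⁻¹
C(t) = Css (1 − e^(−kt)) = 0.8924 × (1 − e^(−2.467)) = 0.8924 × 0.9152 ≈ 0.817 µg/mL

0.817 µg/mL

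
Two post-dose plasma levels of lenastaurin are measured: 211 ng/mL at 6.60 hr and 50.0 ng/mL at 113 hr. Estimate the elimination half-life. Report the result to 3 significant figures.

51.2 hours

k = ln(C₁/C₂) / (t₂ − t₁) = ln(211/50.0) / (113 − 6.60)
  = 1.440 / 106.4 = 0.01353 hr⁻¹
t½ = ln 2 / k = ln 2 / 0.01353 ≈ 51.2 hours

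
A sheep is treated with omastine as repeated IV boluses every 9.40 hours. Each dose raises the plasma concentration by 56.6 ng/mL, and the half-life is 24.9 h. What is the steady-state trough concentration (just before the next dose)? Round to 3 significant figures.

k = ln 2 / 24.9 = 0.02784 h⁻¹
Fraction remaining after one interval: e^(−kτ) = e^(−0.02784 × 9.40) = 0.7698
R = 1 / (1 − 0.7698) = 4.343
Css,max = 56.6 × 4.343 = 245.8 ng/mL
Css,min = Css,max × e^(−kτ) = 245.8 × 0.7698 ≈ 189 ng/mL

189 ng/mL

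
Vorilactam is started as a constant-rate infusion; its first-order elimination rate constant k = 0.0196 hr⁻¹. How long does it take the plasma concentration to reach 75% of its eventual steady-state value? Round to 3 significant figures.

f = 1 − e^(−kt)  ⇒  t = −ln(1 − f) / k
t = −ln(1 − 0.75) / 0.01960 = 1.386 / 0.01960 ≈ 70.7 hours

70.7 hours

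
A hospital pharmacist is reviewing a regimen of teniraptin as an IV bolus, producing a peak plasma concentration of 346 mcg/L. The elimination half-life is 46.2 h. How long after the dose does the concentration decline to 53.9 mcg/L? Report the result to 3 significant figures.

k = ln 2 / 46.2 = 0.01500 h⁻¹
C(t) = C₀ e^(−kt)  ⇒  t = ln(C₀/C) / k
t = ln(346/53.9) / 0.01500 = 1.859 / 0.01500 ≈ 124 hours

124 hours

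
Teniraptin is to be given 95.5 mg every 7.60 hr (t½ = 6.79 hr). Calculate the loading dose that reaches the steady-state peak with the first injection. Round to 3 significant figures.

k = ln 2 / 6.79 = 0.1021 hr⁻¹
Accumulation ratio R = 1 / (1 − e^(−kτ)) = 1 / (1 − e^(−0.1021×7.60)) = 1 / (1 − 0.4603) = 1.853
Loading dose = maintenance dose × R = 95.5 × 1.853 ≈ 177 mg

177 mg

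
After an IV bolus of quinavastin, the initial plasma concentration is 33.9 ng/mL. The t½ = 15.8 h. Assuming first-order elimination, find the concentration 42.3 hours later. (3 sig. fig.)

5.30 ng/mL

k = ln 2 / 15.8 = 0.04387 h⁻¹
42.3 h is 2.677 half-lives, so C = 33.9 × (1/2)^2.677 = 33.9 × 0.1563 ≈ 5.30 ng/mL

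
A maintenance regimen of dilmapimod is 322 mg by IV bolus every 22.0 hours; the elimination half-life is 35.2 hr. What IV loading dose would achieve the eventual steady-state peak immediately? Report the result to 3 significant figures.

k = ln 2 / 35.2 = 0.01969 hr⁻¹
Accumulation ratio R = 1 / (1 − e^(−kτ)) = 1 / (1 − e^(−0.01969×22.0)) = 1 / (1 − 0.6484) = 2.844
Loading dose = maintenance dose × R = 322 × 2.844 ≈ 916 mg

916 mg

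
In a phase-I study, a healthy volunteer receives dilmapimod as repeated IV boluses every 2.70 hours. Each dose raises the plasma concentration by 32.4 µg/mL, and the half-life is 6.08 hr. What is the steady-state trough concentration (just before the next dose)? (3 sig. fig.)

k = ln 2 / 6.08 = 0.1140 hr⁻¹
Fraction remaining after one interval: e^(−kτ) = e^(−0.1140 × 2.70) = 0.7351
R = 1 / (1 − 0.7351) = 3.774
Css,max = 32.4 × 3.774 = 122.3 µg/mL
Css,min = Css,max × e^(−kτ) = 122.3 × 0.7351 ≈ 89.9 µg/mL

89.9 µg/mL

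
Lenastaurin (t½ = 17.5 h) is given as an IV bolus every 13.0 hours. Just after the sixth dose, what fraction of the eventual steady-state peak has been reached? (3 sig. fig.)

0.954

k = ln 2 / 17.5 = 0.03961 h⁻¹
f_n = 1 − e^(−nkτ) = 1 − e^(−6 × 0.03961 × 13.0) = 1 − e^(−3.089) = 1 − 0.04553 ≈ 0.954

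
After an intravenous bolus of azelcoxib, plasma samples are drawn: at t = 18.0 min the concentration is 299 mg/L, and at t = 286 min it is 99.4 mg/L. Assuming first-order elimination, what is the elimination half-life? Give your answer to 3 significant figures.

k = ln(C₁/C₂) / (t₂ − t₁) = ln(299/99.4) / (286 − 18.0)
  = 1.101 / 268.0 = 0.004109 min⁻¹
t½ = ln 2 / k = ln 2 / 0.004109 ≈ 169 minutes

169 minutes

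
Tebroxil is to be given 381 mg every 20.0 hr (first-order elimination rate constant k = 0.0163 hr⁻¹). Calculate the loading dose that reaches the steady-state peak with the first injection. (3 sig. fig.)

1370 mg

Accumulation ratio R = 1 / (1 − e^(−kτ)) = 1 / (1 − e^(−0.01630×20.0)) = 1 / (1 − 0.7218) = 3.595
Loading dose = maintenance dose × R = 381 × 3.595 ≈ 1370 mg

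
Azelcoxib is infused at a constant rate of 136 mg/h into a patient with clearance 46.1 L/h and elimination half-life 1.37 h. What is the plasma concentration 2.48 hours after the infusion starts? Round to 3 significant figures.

Css = rate / CL = 136 / 46.1 = 2.950 mg/L
k = ln 2 / 1.37 = 0.5059 h⁻¹
C(t) = Css (1 − e^(−kt)) = 2.950 × (1 − e^(−1.255)) = 2.950 × 0.7149 ≈ 2.11 mg/L

2.11 mg/L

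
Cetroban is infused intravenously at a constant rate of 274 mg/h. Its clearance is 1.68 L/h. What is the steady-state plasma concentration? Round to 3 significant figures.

163 µg/mL

Css = infusion rate / CL = 274 / 1.68 ≈ 163 µg/mL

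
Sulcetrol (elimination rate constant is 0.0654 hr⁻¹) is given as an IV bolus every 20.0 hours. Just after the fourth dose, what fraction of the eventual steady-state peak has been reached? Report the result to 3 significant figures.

f_n = 1 − e^(−nkτ) = 1 − e^(−4 × 0.06540 × 20.0) = 1 − e^(−5.232) = 1 − 0.005343 ≈ 0.995

0.995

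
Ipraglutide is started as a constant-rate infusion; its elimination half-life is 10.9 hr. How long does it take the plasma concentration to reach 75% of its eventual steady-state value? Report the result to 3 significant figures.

21.8 hours

k = ln 2 / 10.9 = 0.06359 hr⁻¹
f = 1 − e^(−kt)  ⇒  t = −ln(1 − f) / k
t = −ln(1 − 0.75) / 0.06359 = 1.386 / 0.06359 ≈ 21.8 hours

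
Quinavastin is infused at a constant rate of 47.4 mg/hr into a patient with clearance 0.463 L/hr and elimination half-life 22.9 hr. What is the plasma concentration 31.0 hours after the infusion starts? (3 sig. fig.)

Css = rate / CL = 47.4 / 0.463 = 102.4 mg/L
k = ln 2 / 22.9 = 0.03027 hr⁻¹
C(t) = Css (1 − e^(−kt)) = 102.4 × (1 − e^(−0.9383)) = 102.4 × 0.6087 ≈ 62.3 mg/L

62.3 mg/L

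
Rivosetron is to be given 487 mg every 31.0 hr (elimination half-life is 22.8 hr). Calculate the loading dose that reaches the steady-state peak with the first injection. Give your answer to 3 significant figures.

k = ln 2 / 22.8 = 0.03040 hr⁻¹
Accumulation ratio R = 1 / (1 − e^(−kτ)) = 1 / (1 − e^(−0.03040×31.0)) = 1 / (1 − 0.3897) = 1.638
Loading dose = maintenance dose × R = 487 × 1.638 ≈ 798 mg

798 mg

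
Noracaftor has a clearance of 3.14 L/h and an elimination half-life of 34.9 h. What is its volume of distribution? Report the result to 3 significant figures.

158 L

k = ln 2 / t½ = ln 2 / 34.9 = 0.01986 h⁻¹
V = CL / k = 3.14 / 0.01986 ≈ 158 L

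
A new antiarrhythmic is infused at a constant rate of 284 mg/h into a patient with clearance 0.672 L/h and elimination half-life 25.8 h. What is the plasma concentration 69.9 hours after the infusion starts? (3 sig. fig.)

358 µg/mL

Css = rate / CL = 284 / 0.672 = 422.6 µg/mL
k = ln 2 / 25.8 = 0.02687 h⁻¹
C(t) = Css (1 − e^(−kt)) = 422.6 × (1 − e^(−1.878)) = 422.6 × 0.8471 ≈ 358 µg/mL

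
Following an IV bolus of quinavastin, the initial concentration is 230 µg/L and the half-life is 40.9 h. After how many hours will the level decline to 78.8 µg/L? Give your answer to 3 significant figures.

k = ln 2 / 40.9 = 0.01695 h⁻¹
C(t) = C₀ e^(−kt)  ⇒  t = ln(C₀/C) / k
t = ln(230/78.8) / 0.01695 = 1.071 / 0.01695 ≈ 63.2 hours

63.2 hours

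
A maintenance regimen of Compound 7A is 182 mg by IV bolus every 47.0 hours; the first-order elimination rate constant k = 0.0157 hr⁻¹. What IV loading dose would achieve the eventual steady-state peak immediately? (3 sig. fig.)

Accumulation ratio R = 1 / (1 − e^(−kτ)) = 1 / (1 − e^(−0.01570×47.0)) = 1 / (1 − 0.4781) = 1.916
Loading dose = maintenance dose × R = 182 × 1.916 ≈ 349 mg

349 mg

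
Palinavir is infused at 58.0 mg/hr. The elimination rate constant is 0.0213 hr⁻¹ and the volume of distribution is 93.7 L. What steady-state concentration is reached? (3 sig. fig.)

29.1 µg/mL

CL = k · V = 0.0213 × 93.7 = 1.996 L/hr
Css = rate / CL = 58.0 / 1.996 ≈ 29.1 µg/mL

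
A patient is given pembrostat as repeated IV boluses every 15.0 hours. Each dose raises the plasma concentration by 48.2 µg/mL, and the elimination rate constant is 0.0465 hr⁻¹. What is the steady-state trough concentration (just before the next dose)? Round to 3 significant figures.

Fraction remaining after one interval: e^(−kτ) = e^(−0.04650 × 15.0) = 0.4978
R = 1 / (1 − 0.4978) = 1.991
Css,max = 48.2 × 1.991 = 95.98 µg/mL
Css,min = Css,max × e^(−kτ) = 95.98 × 0.4978 ≈ 47.8 µg/mL

47.8 µg/mL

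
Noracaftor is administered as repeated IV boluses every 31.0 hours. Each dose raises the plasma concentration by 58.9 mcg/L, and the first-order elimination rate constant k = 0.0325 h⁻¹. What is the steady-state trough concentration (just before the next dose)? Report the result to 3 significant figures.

33.9 mcg/L

Fraction remaining after one interval: e^(−kτ) = e^(−0.03250 × 31.0) = 0.3651
R = 1 / (1 − 0.3651) = 1.575
Css,max = 58.9 × 1.575 = 92.77 mcg/L
Css,min = Css,max × e^(−kτ) = 92.77 × 0.3651 ≈ 33.9 mcg/L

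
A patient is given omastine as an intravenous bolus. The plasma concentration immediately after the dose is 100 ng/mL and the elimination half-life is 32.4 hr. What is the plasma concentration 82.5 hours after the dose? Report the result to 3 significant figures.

17.1 ng/mL

k = ln 2 / 32.4 = 0.02139 hr⁻¹
C(t) = C₀ e^(−kt) = 100 × e^(−0.02139 × 82.5) = 100 × e^(−1.765) = 100 × 0.1712 ≈ 17.1 ng/mL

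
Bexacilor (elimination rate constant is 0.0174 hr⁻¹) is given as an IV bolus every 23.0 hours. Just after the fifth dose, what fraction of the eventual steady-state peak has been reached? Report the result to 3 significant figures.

f_n = 1 − e^(−nkτ) = 1 − e^(−5 × 0.01740 × 23.0) = 1 − e^(−2.001) = 1 − 0.1352 ≈ 0.865

0.865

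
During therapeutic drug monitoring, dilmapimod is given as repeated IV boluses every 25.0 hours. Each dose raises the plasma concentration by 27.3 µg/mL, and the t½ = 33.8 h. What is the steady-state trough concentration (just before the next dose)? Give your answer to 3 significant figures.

40.8 µg/mL

k = ln 2 / 33.8 = 0.02051 h⁻¹
Fraction remaining after one interval: e^(−kτ) = e^(−0.02051 × 25.0) = 0.5989
R = 1 / (1 − 0.5989) = 2.493
Css,max = 27.3 × 2.493 = 68.06 µg/mL
Css,min = Css,max × e^(−kτ) = 68.06 × 0.5989 ≈ 40.8 µg/mL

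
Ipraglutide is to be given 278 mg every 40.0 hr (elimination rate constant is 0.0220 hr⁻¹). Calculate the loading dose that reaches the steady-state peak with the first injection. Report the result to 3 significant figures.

475 mg

Accumulation ratio R = 1 / (1 − e^(−kτ)) = 1 / (1 − e^(−0.02200×40.0)) = 1 / (1 − 0.4148) = 1.709
Loading dose = maintenance dose × R = 278 × 1.709 ≈ 475 mg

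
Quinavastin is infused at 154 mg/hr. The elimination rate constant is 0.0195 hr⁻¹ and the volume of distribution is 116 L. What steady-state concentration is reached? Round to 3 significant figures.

CL = k · V = 0.0195 × 116 = 2.262 L/hr
Css = rate / CL = 154 / 2.262 ≈ 68.1 mg/L

68.1 mg/L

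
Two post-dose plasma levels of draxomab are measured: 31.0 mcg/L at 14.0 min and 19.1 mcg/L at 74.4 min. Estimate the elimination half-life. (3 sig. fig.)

k = ln(C₁/C₂) / (t₂ − t₁) = ln(31.0/19.1) / (74.4 − 14.0)
  = 0.4843 / 60.40 = 0.008018 min⁻¹
t½ = ln 2 / k = ln 2 / 0.008018 ≈ 86.4 minutes

86.4 minutes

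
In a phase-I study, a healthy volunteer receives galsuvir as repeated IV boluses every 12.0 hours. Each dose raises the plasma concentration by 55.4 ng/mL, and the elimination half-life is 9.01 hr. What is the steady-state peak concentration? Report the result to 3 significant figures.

k = ln 2 / 9.01 = 0.07693 hr⁻¹
Fraction remaining after one interval: e^(−kτ) = e^(−0.07693 × 12.0) = 0.3973
R = 1 / (1 − 0.3973) = 1.659
Css,max = 55.4 × 1.659 ≈ 91.9 ng/mL

91.9 ng/mL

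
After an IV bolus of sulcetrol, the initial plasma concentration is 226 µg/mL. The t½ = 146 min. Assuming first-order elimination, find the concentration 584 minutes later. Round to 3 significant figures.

k = ln 2 / 146 = 0.004748 min⁻¹
C(t) = C₀ e^(−kt) = 226 × e^(−0.004748 × 584) = 226 × e^(−2.773) = 226 × 0.06250 ≈ 14.1 µg/mL

14.1 µg/mL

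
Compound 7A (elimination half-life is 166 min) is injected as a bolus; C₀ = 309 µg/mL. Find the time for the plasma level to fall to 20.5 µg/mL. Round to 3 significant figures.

650 minutes

k = ln 2 / 166 = 0.004176 min⁻¹
C(t) = C₀ e^(−kt)  ⇒  t = ln(C₀/C) / k
t = ln(309/20.5) / 0.004176 = 2.713 / 0.004176 ≈ 650 minutes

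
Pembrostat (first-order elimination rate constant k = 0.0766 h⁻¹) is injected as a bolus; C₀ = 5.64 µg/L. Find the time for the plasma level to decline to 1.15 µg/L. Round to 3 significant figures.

20.8 hours

C(t) = C₀ e^(−kt)  ⇒  t = ln(C₀/C) / k
t = ln(5.64/1.15) / 0.07660 = 1.590 / 0.07660 ≈ 20.8 hours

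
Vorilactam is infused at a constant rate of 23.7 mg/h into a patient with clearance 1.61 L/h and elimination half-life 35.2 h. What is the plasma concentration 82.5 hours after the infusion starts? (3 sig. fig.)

Css = rate / CL = 23.7 / 1.61 = 14.72 µg/mL
k = ln 2 / 35.2 = 0.01969 h⁻¹
C(t) = Css (1 − e^(−kt)) = 14.72 × (1 − e^(−1.625)) = 14.72 × 0.8030 ≈ 11.8 µg/mL

11.8 µg/mL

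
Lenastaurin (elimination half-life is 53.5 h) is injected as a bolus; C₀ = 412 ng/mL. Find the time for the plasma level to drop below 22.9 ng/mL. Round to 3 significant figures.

223 hours

k = ln 2 / 53.5 = 0.01296 h⁻¹
C(t) = C₀ e^(−kt)  ⇒  t = ln(C₀/C) / k
t = ln(412/22.9) / 0.01296 = 2.890 / 0.01296 ≈ 223 hours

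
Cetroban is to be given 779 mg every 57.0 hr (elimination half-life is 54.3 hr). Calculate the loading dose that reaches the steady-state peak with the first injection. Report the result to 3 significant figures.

1510 mg

k = ln 2 / 54.3 = 0.01277 hr⁻¹
Accumulation ratio R = 1 / (1 − e^(−kτ)) = 1 / (1 − e^(−0.01277×57.0)) = 1 / (1 − 0.4831) = 1.934
Loading dose = maintenance dose × R = 779 × 1.934 ≈ 1510 mg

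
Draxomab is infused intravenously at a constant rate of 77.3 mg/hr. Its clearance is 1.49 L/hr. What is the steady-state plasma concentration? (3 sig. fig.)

Css = infusion rate / CL = 77.3 / 1.49 ≈ 51.9 µg/mL

51.9 µg/mL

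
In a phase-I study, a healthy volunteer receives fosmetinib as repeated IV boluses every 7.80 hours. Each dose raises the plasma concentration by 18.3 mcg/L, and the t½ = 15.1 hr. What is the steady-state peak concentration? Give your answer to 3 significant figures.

k = ln 2 / 15.1 = 0.04590 hr⁻¹
Fraction remaining after one interval: e^(−kτ) = e^(−0.04590 × 7.80) = 0.6990
R = 1 / (1 − 0.6990) = 3.323
Css,max = 18.3 × 3.323 ≈ 60.8 mcg/L

60.8 mcg/L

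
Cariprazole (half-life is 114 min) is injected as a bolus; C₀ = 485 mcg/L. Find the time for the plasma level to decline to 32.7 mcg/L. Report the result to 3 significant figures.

444 minutes

k = ln 2 / 114 = 0.006080 min⁻¹
C(t) = C₀ e^(−kt)  ⇒  t = ln(C₀/C) / k
t = ln(485/32.7) / 0.006080 = 2.697 / 0.006080 ≈ 444 minutes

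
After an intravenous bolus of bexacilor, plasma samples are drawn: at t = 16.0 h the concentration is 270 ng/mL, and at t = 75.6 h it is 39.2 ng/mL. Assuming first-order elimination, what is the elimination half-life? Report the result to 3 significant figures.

k = ln(C₁/C₂) / (t₂ − t₁) = ln(270/39.2) / (75.6 − 16.0)
  = 1.930 / 59.60 = 0.03238 h⁻¹
t½ = ln 2 / k = ln 2 / 0.03238 ≈ 21.4 hours

21.4 hours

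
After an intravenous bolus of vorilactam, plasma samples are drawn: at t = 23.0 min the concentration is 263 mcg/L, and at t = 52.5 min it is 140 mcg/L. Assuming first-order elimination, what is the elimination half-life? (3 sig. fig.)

k = ln(C₁/C₂) / (t₂ − t₁) = ln(263/140) / (52.5 − 23.0)
  = 0.6305 / 29.50 = 0.02137 min⁻¹
t½ = ln 2 / k = ln 2 / 0.02137 ≈ 32.4 minutes

32.4 minutes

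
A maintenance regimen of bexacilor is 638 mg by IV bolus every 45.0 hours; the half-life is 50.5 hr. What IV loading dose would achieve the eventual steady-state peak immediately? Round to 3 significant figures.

1380 mg

k = ln 2 / 50.5 = 0.01373 hr⁻¹
Accumulation ratio R = 1 / (1 − e^(−kτ)) = 1 / (1 − e^(−0.01373×45.0)) = 1 / (1 − 0.5392) = 2.170
Loading dose = maintenance dose × R = 638 × 2.170 ≈ 1380 mg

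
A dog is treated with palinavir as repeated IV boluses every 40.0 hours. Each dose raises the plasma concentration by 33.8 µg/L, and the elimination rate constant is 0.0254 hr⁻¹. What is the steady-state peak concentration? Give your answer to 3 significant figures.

53.0 µg/L

Fraction remaining after one interval: e^(−kτ) = e^(−0.02540 × 40.0) = 0.3620
R = 1 / (1 − 0.3620) = 1.567
Css,max = 33.8 × 1.567 ≈ 53.0 µg/L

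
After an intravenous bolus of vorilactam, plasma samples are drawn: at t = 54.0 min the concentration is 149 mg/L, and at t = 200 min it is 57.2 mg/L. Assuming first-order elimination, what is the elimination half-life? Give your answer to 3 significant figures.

k = ln(C₁/C₂) / (t₂ − t₁) = ln(149/57.2) / (200 − 54.0)
  = 0.9574 / 146.0 = 0.006557 min⁻¹
t½ = ln 2 / k = ln 2 / 0.006557 ≈ 106 minutes

106 minutes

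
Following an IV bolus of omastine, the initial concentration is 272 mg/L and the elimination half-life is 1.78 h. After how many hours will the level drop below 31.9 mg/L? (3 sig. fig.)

k = ln 2 / 1.78 = 0.3894 h⁻¹
C(t) = C₀ e^(−kt)  ⇒  t = ln(C₀/C) / k
t = ln(272/31.9) / 0.3894 = 2.143 / 0.3894 ≈ 5.50 hours

5.50 hours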